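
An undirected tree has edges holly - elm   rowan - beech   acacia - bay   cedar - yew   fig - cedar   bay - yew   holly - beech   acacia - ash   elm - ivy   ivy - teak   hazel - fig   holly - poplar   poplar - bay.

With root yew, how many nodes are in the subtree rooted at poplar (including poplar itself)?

The subtree rooted at poplar contains: poplar, holly, elm, beech, ivy, rowan, teak — 7 nodes.

7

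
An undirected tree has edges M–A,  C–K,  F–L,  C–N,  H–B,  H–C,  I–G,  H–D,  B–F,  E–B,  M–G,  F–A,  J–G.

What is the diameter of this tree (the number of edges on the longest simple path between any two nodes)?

A longest path is I - G - M - A - F - B - H - C - K, with 8 edges.

8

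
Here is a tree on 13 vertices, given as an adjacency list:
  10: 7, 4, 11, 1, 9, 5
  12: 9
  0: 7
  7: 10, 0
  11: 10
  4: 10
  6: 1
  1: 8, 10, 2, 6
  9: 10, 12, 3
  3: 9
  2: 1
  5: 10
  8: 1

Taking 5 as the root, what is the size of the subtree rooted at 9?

9's subtree: {9, 12, 3}, size 3.

3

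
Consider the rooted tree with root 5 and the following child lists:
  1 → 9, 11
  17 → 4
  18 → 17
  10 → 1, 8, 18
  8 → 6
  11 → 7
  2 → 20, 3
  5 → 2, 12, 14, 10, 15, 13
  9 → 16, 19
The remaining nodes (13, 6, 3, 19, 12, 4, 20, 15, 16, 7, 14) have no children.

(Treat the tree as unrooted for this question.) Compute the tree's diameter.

Starting from 16, a farthest node is 20 at distance 6.
One longest path: 16-9-1-10-5-2-20.
So the diameter is 6.

6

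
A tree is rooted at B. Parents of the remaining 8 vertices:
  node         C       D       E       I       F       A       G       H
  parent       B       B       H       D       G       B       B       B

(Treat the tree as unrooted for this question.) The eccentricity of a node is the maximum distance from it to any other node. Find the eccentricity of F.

4

The node farthest from F is I (E also at distance 4), via F–G–B–D–I — 4 edges.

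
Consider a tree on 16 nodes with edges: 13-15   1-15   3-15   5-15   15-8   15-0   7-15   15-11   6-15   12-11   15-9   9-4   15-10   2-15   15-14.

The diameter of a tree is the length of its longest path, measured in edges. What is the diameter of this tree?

4

A longest path is 12 – 11 – 15 – 9 – 4, with 4 edges.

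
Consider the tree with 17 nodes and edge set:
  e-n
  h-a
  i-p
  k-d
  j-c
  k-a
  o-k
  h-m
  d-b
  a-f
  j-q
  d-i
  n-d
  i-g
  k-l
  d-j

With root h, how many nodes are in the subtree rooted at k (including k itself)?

The subtree rooted at k contains: k, d, o, l, i, b, j, n, g, p, q, c, e — 13 nodes.

13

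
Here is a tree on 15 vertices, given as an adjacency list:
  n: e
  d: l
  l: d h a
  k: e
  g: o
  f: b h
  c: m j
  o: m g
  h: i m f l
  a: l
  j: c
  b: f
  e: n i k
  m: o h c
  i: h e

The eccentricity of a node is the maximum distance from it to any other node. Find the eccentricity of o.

The node farthest from o is n (k also at distance 5), via o-m-h-i-e-n — 5 edges.

5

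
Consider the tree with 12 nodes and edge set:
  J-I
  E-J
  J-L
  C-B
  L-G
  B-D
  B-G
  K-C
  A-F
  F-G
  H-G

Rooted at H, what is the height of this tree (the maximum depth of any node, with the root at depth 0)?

4

The longest root-to-leaf path is H-G-L-J-E (4 edges).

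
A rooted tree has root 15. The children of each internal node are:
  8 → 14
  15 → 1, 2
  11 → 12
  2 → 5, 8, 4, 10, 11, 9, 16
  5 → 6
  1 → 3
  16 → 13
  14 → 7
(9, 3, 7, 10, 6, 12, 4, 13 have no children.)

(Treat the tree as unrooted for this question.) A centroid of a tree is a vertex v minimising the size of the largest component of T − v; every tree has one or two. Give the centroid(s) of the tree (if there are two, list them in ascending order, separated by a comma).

If 2 is removed the pieces have sizes 3, 3, 2, 2, 2, 1, 1, 1, all ≤ ⌊16/2⌋ = 8.
Every other node leaves some component of size > 8, so the centroid is unique.

2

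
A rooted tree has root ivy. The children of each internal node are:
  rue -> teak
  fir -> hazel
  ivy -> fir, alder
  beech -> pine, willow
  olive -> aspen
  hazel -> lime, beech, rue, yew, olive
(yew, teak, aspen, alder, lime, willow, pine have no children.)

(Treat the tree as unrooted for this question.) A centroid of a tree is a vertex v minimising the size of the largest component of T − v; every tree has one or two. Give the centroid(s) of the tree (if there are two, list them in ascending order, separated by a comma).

hazel

Removing hazel splits the tree into components of sizes 3, 3, 2, 2, 1, 1; the largest is 3 ≤ ⌊13/2⌋ = 6.
Every other node leaves some component of size > 6, so the centroid is unique.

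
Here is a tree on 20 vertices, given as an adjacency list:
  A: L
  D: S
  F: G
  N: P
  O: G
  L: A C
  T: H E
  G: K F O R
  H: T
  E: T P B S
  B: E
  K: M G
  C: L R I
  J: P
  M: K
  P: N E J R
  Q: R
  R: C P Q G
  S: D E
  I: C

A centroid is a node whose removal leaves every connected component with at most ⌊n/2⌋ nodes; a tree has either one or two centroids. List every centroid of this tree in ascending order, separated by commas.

R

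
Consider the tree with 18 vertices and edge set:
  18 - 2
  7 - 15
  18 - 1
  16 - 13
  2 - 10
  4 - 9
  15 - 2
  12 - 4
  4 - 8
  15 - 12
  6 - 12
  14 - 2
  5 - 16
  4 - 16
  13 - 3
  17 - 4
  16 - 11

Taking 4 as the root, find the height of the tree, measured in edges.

1 sits deepest: 4-12-15-2-18-1 — 5 edges from the root.

5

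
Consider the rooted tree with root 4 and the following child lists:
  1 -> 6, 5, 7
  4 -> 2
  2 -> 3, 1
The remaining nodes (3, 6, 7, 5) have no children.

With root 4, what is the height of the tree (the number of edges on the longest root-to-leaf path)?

3

6 sits deepest: 4 → 2 → 1 → 6 — 3 edges from the root.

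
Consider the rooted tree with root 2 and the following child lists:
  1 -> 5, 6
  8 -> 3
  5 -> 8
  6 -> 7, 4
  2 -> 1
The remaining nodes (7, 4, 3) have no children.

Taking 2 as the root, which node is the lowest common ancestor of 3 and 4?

1

3's ancestor chain is 3, 8, 5, 1, 2 and 4's is 4, 6, 1, 2; they first meet at 1.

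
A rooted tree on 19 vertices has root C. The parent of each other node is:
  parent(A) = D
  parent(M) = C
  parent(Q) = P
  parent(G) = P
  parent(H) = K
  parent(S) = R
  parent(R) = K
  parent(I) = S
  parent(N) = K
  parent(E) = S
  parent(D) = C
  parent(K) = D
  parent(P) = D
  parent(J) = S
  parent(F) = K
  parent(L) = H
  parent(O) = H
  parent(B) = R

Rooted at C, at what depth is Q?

C → D → P → Q — 3 edges.

3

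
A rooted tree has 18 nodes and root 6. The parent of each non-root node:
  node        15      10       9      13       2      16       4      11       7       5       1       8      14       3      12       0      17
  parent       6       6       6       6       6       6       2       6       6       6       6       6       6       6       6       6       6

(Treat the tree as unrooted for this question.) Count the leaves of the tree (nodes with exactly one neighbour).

16

Exactly 16 nodes have a single neighbour: 0, 1, 3, 4, 5, 7, 8, 9, 10, 11, 12, 13, 14, 15, 16, 17.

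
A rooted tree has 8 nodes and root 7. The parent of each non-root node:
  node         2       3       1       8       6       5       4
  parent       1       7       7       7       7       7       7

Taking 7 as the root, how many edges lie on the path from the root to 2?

7–1–2 — 2 edges.

2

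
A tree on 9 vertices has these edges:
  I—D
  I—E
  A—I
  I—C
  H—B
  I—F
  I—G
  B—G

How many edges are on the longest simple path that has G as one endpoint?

A farthest node from G is F (C, H, A, D, E also at distance 2).
The path G – I – F has 2 edges.

2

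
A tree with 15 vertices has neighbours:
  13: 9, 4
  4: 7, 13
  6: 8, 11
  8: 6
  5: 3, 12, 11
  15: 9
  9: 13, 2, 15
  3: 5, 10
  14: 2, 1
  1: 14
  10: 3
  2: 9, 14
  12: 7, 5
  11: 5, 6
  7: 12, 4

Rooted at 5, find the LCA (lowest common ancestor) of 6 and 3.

6's ancestor chain is 6, 11, 5 and 3's is 3, 5; they first meet at 5.

5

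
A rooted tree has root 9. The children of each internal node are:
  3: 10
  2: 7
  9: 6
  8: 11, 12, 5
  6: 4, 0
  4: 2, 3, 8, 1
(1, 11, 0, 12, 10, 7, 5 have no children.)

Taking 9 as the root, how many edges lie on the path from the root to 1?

9 → 6 → 4 → 1 — 3 edges.

3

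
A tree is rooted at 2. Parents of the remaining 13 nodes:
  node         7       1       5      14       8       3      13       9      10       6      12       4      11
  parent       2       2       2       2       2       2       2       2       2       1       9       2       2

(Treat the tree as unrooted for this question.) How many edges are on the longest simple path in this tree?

4

BFS from 6 reaches 12 last, at distance 4; BFS from 12 confirms no node is farther.
Path: 6-1-2-9-12.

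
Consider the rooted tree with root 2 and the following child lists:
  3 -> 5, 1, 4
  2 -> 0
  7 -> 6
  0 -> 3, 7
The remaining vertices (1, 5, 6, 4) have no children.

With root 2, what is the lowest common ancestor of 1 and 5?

1's ancestor chain is 1, 3, 0, 2 and 5's is 5, 3, 0, 2; they first meet at 3.

3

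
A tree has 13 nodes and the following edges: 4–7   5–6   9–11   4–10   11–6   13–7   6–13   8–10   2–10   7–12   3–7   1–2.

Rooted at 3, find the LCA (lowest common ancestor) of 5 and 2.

5's ancestor chain is 5, 6, 13, 7, 3 and 2's is 2, 10, 4, 7, 3; they first meet at 7.

7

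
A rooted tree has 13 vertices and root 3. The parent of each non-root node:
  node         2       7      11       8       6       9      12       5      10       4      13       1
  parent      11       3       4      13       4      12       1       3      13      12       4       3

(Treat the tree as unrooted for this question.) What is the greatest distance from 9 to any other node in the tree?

The node farthest from 9 is 2 (5, 8, 10, 7 also at distance 4), via 9–12–4–11–2 — 4 edges.

4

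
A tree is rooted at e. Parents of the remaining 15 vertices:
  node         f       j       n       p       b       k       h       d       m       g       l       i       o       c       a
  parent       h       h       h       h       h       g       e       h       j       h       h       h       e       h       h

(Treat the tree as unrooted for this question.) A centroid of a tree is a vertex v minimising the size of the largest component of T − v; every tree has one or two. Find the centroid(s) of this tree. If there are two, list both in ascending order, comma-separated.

h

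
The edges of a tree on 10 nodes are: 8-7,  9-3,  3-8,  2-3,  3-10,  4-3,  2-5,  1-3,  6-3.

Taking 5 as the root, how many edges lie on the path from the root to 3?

2

Path from 5 to 3: 5 – 2 – 3, which has 2 edges.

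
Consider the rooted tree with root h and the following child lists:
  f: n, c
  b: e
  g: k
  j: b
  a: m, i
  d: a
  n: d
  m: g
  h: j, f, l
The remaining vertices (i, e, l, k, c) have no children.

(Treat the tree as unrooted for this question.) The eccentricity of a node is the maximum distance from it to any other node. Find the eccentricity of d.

A farthest node from d is e.
The path d – n – f – h – j – b – e has 6 edges.

6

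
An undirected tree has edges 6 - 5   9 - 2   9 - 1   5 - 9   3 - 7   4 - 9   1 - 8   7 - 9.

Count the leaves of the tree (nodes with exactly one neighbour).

Degree-1 nodes: 2, 3, 4, 6, 8 — 5 of them.

5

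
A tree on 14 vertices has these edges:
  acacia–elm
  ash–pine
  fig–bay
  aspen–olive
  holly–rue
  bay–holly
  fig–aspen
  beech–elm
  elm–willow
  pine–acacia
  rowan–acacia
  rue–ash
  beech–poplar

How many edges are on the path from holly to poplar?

holly – rue – ash – pine – acacia – elm – beech – poplar: 7 edges.

7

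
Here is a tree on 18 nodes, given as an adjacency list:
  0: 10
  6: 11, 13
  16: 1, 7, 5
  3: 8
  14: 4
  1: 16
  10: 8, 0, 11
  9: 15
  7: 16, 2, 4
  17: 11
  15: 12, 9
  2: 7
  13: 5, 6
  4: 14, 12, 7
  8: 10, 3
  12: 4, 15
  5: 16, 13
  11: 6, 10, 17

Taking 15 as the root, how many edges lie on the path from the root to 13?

Climbing from 13 to the root: 13–5–16–7–4–12–15. That's 6 steps.

6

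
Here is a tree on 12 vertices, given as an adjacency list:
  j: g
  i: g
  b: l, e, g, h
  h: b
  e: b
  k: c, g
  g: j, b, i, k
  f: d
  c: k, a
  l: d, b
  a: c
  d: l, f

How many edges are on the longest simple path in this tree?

7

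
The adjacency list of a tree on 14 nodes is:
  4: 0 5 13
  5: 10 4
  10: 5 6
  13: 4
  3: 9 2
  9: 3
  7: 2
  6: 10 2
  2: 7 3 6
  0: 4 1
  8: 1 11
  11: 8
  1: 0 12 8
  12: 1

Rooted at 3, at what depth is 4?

5

Path from 3 to 4: 3 – 2 – 6 – 10 – 5 – 4, which has 5 edges.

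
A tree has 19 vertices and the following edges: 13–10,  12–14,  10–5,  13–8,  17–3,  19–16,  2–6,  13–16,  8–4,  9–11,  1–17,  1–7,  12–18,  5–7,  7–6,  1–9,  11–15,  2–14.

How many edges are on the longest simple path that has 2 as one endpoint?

7

Distances from 2 peak at 7, attained at 4 (19 also at distance 7).
2-6-7-5-10-13-8-4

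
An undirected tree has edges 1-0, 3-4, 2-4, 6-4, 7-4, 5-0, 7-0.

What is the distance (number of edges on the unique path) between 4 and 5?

4 – 7 – 0 – 5: 3 edges.

3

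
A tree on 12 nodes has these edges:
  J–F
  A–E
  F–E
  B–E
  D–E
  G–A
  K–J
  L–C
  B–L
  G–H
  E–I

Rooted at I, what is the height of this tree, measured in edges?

The longest root-to-leaf path is I–E–F–J–K (4 edges).

4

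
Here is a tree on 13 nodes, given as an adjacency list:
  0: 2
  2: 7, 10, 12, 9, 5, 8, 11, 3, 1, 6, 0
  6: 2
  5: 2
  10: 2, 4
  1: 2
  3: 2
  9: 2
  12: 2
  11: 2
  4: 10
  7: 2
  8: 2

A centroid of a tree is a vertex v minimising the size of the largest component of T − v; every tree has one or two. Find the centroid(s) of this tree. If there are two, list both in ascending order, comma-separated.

If 2 is removed the pieces have sizes 2, 1, 1, 1, 1, 1, 1, 1, 1, 1, 1, all ≤ ⌊13/2⌋ = 6.
Every other node leaves some component of size > 6, so the centroid is unique.

2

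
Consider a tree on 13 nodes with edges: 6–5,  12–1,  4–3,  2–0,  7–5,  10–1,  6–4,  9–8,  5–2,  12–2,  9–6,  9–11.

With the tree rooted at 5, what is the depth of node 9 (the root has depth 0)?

2

Path from 5 to 9: 5 → 6 → 9, which has 2 edges.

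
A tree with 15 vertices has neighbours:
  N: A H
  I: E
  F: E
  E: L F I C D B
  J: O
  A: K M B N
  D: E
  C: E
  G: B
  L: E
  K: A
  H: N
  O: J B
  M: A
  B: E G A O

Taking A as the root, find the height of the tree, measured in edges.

The longest root-to-leaf path is A – B – E – F (3 edges).

3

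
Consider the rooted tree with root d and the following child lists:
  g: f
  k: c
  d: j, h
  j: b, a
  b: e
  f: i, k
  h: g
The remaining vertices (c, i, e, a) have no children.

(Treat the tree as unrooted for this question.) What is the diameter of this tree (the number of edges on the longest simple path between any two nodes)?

8

A longest path is c–k–f–g–h–d–j–b–e, with 8 edges.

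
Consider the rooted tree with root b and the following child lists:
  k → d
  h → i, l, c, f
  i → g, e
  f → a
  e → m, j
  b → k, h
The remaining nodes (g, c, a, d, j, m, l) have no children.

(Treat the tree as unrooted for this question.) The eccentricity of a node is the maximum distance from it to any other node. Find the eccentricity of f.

A farthest node from f is j (d, m also at distance 4).
The path f – h – i – e – j has 4 edges.

4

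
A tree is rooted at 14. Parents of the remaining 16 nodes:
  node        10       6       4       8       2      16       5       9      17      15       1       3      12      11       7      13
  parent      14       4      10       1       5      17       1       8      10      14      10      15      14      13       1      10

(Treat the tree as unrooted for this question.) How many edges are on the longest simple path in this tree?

6

BFS from 3 reaches 2 last, at distance 6; BFS from 2 confirms no node is farther.
Path: 3 - 15 - 14 - 10 - 1 - 5 - 2.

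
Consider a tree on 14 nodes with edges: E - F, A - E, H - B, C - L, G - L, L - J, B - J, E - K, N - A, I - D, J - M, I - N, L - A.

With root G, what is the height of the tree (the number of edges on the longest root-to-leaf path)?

D sits deepest: G – L – A – N – I – D — 5 edges from the root.

5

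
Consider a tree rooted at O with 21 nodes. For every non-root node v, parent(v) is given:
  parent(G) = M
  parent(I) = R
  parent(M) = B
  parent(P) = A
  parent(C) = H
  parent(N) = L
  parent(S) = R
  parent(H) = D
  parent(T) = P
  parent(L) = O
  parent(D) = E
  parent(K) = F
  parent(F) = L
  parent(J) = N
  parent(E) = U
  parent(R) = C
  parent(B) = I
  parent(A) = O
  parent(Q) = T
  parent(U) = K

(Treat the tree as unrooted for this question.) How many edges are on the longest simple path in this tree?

17

Starting from G, a farthest node is Q at distance 17.
One longest path: G - M - B - I - R - C - H - D - E - U - K - F - L - O - A - P - T - Q.
So the diameter is 17.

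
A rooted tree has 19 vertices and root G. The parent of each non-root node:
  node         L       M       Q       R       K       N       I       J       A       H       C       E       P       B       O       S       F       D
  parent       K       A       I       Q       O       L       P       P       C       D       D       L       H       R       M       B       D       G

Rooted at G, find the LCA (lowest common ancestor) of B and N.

D

Path B→root: B R Q I P H D G; path N→root: N L K O M A C D G.
First common node: D.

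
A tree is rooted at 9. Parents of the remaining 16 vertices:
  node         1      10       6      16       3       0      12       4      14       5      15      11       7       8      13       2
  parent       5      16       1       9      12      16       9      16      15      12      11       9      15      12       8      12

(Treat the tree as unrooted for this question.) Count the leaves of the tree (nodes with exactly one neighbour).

9

Exactly 9 nodes have a single neighbour: 0, 2, 3, 4, 6, 7, 10, 13, 14.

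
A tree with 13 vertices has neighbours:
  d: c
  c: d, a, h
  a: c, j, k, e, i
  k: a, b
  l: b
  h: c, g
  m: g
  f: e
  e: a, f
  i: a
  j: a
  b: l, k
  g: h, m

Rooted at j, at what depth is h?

Climbing from h to the root: h → c → a → j. That's 3 steps.

3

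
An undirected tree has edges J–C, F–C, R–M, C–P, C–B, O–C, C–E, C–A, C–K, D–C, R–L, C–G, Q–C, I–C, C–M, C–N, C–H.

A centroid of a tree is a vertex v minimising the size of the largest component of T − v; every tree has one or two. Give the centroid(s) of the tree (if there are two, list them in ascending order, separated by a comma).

Delete C: the remaining components have sizes 3, 1, 1, 1, 1, 1, 1, 1, 1, 1, 1, 1, 1, 1, 1. Max 3 ≤ 9, so C is a centroid.
Every other node leaves some component of size > 9, so the centroid is unique.

C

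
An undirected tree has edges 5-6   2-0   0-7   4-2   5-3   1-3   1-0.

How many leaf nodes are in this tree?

Degree-1 nodes: 4, 6, 7 — 3 of them.

3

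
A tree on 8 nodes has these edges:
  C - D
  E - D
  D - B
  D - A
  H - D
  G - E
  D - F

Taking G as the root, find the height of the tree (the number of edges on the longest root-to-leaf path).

3

A deepest node is F, reached by G-E-D-F.
That path has 3 edges, so the height is 3.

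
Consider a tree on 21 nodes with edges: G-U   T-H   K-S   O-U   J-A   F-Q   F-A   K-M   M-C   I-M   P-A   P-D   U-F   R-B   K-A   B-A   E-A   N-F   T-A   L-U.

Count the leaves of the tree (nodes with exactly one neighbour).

13

Degree-1 nodes: C, D, E, G, H, I, J, L, N, O, Q, R, S — 13 of them.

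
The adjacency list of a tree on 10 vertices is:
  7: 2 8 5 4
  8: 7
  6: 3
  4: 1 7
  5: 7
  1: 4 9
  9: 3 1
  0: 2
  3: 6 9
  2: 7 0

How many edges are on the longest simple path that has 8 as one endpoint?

The node farthest from 8 is 6, via 8 – 7 – 4 – 1 – 9 – 3 – 6 — 6 edges.

6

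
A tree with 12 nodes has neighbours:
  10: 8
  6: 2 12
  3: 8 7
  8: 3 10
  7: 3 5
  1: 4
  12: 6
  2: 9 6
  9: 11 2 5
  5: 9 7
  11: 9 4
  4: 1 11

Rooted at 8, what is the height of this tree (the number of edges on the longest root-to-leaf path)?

The longest root-to-leaf path is 8-3-7-5-9-2-6-12 (7 edges).

7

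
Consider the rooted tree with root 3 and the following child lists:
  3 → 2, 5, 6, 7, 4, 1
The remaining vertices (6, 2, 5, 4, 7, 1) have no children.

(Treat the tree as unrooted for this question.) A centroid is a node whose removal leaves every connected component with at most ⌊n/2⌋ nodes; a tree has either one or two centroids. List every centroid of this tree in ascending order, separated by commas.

3

If 3 is removed the pieces have sizes 1, 1, 1, 1, 1, 1, all ≤ ⌊7/2⌋ = 3.
Every other node leaves some component of size > 3, so the centroid is unique.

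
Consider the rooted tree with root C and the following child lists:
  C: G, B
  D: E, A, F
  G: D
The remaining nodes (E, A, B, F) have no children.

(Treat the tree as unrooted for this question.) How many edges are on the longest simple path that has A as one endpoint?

A farthest node from A is B.
The path A-D-G-C-B has 4 edges.

4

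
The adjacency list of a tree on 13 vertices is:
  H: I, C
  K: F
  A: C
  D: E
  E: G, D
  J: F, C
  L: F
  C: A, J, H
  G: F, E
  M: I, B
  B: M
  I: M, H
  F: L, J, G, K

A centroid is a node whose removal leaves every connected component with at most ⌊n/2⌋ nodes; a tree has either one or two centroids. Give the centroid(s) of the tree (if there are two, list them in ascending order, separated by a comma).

Removing J splits the tree into components of sizes 6, 6; the largest is 6 ≤ ⌊13/2⌋ = 6.
Every other node leaves some component of size > 6, so the centroid is unique.

J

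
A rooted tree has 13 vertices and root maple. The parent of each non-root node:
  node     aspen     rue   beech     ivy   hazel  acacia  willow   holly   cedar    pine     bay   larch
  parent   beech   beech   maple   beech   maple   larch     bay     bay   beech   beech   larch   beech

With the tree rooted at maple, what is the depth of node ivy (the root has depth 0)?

maple – beech – ivy — 2 edges.

2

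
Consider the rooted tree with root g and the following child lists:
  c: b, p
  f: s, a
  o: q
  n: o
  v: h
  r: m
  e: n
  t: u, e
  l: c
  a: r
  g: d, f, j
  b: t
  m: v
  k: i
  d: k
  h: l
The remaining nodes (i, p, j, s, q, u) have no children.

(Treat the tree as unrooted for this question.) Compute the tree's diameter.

17

A longest path is q - o - n - e - t - b - c - l - h - v - m - r - a - f - g - d - k - i, with 17 edges.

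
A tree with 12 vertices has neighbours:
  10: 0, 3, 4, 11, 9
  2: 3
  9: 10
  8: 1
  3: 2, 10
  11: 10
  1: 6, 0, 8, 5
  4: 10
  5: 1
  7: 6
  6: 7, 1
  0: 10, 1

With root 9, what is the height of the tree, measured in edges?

5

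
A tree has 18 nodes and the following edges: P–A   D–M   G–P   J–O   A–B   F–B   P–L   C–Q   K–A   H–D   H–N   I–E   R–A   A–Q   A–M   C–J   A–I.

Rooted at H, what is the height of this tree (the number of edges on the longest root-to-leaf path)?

The longest root-to-leaf path is H – D – M – A – Q – C – J – O (7 edges).

7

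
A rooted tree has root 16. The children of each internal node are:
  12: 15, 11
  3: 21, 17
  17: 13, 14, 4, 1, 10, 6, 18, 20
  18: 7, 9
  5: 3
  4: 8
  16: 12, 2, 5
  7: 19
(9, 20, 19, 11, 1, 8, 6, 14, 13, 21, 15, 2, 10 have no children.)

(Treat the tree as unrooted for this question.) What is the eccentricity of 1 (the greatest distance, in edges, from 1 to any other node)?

Distances from 1 peak at 6, attained at 11 (15 also at distance 6).
1 – 17 – 3 – 5 – 16 – 12 – 11

6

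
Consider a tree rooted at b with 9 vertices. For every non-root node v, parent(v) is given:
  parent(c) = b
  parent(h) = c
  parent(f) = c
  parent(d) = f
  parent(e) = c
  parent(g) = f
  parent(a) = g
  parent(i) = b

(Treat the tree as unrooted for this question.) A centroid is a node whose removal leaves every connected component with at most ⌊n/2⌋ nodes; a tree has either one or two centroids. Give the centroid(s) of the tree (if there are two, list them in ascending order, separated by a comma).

Removing c splits the tree into components of sizes 4, 2, 1, 1; the largest is 4 ≤ ⌊9/2⌋ = 4.
Every other node leaves some component of size > 4, so the centroid is unique.

c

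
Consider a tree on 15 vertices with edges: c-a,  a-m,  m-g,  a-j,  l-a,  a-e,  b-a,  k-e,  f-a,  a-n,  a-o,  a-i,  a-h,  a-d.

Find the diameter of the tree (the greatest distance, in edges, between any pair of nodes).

A longest path is k - e - a - m - g, with 4 edges.

4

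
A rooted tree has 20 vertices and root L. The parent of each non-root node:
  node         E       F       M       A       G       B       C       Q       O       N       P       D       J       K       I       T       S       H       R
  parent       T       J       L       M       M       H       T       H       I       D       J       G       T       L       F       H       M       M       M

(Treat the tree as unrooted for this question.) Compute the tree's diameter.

9

Starting from O, a farthest node is N at distance 9.
One longest path: O - I - F - J - T - H - M - G - D - N.
So the diameter is 9.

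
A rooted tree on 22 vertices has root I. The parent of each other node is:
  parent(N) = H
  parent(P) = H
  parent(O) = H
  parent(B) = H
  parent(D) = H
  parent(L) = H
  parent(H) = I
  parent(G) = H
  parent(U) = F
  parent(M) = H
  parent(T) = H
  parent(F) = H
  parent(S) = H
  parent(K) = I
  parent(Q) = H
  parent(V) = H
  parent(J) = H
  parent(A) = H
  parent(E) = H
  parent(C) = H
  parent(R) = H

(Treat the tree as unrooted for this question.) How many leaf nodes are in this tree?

The leaves are A, B, C, D, E, G, J, K, L, M, N, O, P, Q, R, S, T, U, V.
That is 19 leaves.

19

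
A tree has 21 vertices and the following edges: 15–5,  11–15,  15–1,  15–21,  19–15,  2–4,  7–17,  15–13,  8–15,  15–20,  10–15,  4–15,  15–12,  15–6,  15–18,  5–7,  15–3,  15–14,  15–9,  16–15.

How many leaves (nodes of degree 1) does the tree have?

17

Exactly 17 nodes have a single neighbour: 1, 2, 3, 6, 8, 9, 10, 11, 12, 13, 14, 16, 17, 18, 19, 20, 21.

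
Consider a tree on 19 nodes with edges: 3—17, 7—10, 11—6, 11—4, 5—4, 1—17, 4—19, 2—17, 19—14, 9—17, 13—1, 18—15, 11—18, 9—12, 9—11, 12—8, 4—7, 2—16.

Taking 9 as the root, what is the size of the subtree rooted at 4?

Descendants of 4 (including itself): 4, 19, 7, 5, 14, 10. That's 6.

6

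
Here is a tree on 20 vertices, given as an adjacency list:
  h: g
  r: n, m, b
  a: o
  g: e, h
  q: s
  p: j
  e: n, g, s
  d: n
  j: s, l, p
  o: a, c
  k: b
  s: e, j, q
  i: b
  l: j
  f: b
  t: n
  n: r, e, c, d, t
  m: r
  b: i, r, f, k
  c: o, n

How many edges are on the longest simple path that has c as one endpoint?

5

Distances from c peak at 5, attained at l (p also at distance 5).
c – n – e – s – j – l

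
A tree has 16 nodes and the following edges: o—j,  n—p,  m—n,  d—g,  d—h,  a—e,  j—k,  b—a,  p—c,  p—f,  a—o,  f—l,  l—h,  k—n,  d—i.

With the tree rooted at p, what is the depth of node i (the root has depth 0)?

5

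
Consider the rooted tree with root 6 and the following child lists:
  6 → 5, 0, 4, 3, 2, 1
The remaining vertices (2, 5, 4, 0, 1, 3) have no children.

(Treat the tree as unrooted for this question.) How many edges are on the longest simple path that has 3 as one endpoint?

2

Distances from 3 peak at 2, attained at 4 (5, 0, 1, 2 also at distance 2).
3 – 6 – 4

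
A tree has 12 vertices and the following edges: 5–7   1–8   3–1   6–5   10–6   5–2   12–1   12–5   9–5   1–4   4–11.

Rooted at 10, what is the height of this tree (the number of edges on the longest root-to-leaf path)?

11 sits deepest: 10–6–5–12–1–4–11 — 6 edges from the root.

6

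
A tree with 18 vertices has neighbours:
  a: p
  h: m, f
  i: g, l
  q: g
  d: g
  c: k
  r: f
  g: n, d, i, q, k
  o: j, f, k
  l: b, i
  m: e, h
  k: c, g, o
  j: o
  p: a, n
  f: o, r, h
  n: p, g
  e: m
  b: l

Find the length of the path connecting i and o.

The path is i - g - k - o, which has 3 edges.

3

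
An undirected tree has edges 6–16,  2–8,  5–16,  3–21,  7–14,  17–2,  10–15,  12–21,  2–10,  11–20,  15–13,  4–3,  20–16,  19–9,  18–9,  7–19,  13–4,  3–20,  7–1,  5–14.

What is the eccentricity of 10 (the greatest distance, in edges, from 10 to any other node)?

A farthest node from 10 is 18.
The path 10-15-13-4-3-20-16-5-14-7-19-9-18 has 12 edges.

12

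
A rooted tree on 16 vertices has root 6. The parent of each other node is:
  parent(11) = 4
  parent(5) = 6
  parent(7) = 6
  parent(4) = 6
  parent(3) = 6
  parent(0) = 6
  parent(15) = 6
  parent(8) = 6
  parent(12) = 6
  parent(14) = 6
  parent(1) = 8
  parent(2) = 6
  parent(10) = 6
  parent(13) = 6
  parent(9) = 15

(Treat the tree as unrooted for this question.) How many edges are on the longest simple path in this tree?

Starting from 11, a farthest node is 1 at distance 4.
One longest path: 11 - 4 - 6 - 8 - 1.
So the diameter is 4.

4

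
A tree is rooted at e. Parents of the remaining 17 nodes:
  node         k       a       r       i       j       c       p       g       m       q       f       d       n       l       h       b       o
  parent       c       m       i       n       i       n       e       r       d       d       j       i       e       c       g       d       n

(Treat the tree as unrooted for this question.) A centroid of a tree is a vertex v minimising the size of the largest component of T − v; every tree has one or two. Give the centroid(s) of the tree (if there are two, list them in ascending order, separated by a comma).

i

Removing i splits the tree into components of sizes 7, 5, 3, 2; the largest is 7 ≤ ⌊18/2⌋ = 9.
No neighbour of i does as well, so i is the unique centroid.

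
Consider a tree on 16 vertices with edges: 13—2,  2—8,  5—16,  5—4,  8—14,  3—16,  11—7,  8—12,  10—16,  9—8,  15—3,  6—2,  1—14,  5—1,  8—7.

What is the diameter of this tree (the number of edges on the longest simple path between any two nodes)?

8

BFS from 15 reaches 6 last, at distance 8; BFS from 6 confirms no node is farther.
Path: 15-3-16-5-1-14-8-2-6.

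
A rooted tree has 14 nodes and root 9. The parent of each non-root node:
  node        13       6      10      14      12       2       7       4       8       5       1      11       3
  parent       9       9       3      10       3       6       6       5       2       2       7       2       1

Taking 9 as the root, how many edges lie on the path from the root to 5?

3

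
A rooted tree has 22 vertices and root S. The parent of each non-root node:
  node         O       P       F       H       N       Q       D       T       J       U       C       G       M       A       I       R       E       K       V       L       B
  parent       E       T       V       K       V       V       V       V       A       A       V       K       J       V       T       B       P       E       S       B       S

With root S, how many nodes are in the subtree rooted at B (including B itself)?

3

B's subtree: {B, L, R}, size 3.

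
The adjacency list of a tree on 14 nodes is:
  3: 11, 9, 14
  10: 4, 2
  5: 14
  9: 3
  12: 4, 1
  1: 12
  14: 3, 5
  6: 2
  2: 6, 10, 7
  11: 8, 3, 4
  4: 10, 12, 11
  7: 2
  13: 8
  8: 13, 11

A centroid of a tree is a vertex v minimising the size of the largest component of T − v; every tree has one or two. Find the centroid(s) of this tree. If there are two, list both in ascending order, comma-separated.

Removing 4 splits the tree into components of sizes 7, 4, 2; the largest is 7 ≤ ⌊14/2⌋ = 7.
11 is adjacent to 4 and is also a centroid (the largest component after removing it is likewise 7).

4, 11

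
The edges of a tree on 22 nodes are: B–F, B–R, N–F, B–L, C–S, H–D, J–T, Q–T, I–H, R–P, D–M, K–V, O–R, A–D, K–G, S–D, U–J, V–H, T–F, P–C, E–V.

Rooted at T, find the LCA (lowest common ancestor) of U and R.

Path U→root: U J T; path R→root: R B F T.
First common node: T.

T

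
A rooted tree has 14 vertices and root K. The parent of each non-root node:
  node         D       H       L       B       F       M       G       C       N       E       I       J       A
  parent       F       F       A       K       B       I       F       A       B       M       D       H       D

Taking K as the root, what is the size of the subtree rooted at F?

11

F's subtree: {F, D, H, G, A, I, J, L, C, M, E}, size 11.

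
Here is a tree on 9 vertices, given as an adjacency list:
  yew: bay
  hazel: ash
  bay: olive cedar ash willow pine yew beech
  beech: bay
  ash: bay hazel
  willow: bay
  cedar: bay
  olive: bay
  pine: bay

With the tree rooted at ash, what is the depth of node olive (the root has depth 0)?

Path from ash to olive: ash–bay–olive, which has 2 edges.

2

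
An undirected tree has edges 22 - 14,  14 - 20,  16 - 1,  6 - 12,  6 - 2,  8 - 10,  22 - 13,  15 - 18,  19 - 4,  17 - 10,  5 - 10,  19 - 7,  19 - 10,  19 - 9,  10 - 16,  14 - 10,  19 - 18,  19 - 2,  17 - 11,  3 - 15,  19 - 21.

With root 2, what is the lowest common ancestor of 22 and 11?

10

Path 22→root: 22 14 10 19 2; path 11→root: 11 17 10 19 2.
First common node: 10.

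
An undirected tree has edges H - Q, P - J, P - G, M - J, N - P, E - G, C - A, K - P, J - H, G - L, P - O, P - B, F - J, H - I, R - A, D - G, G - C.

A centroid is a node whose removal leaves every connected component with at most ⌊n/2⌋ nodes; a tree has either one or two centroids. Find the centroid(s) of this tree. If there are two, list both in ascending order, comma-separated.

Removing P splits the tree into components of sizes 7, 6, 1, 1, 1, 1; the largest is 7 ≤ ⌊18/2⌋ = 9.
Every other node leaves some component of size > 9, so the centroid is unique.

P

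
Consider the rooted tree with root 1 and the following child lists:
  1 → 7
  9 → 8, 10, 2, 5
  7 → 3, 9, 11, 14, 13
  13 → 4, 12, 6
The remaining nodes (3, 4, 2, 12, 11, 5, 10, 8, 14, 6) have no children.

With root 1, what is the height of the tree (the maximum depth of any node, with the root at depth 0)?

A deepest node is 5, reached by 1–7–9–5.
That path has 3 edges, so the height is 3.

3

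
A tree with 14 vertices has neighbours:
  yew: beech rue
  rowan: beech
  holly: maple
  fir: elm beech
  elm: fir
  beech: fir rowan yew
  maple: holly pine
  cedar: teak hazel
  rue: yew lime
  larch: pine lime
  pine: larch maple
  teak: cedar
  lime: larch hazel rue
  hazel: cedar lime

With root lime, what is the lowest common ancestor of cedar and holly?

Path cedar→root: cedar hazel lime; path holly→root: holly maple pine larch lime.
First common node: lime.

lime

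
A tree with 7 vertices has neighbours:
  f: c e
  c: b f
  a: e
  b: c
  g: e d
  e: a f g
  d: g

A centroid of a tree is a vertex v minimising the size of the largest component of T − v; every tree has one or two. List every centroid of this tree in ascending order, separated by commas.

e

Removing e splits the tree into components of sizes 3, 2, 1; the largest is 3 ≤ ⌊7/2⌋ = 3.
No neighbour of e does as well, so e is the unique centroid.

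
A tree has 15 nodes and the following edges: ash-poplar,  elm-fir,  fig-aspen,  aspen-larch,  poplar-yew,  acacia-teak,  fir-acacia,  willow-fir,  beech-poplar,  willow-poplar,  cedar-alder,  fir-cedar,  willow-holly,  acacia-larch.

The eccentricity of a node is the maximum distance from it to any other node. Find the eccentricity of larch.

5

A farthest node from larch is ash (beech, yew also at distance 5).
The path larch-acacia-fir-willow-poplar-ash has 5 edges.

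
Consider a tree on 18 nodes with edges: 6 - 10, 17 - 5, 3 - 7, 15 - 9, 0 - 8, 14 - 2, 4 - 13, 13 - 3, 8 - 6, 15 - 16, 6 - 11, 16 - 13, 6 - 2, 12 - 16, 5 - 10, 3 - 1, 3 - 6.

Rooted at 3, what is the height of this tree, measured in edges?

9 sits deepest: 3-13-16-15-9 — 4 edges from the root.

4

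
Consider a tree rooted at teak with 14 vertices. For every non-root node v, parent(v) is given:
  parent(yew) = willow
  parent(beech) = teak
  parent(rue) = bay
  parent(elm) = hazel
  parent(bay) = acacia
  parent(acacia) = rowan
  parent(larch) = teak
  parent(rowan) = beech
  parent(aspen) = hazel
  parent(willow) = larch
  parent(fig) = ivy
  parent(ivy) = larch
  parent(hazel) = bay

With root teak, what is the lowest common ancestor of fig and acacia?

teak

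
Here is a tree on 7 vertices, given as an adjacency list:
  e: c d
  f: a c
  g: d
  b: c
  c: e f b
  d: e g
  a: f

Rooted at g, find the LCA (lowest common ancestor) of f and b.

Path f→root: f c e d g; path b→root: b c e d g.
First common node: c.

c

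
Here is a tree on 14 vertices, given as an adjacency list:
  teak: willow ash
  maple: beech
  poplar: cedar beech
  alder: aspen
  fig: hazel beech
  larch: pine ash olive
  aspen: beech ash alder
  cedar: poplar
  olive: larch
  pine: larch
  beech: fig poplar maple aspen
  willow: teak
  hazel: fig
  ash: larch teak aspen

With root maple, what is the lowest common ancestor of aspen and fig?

beech

Path aspen→root: aspen beech maple; path fig→root: fig beech maple.
First common node: beech.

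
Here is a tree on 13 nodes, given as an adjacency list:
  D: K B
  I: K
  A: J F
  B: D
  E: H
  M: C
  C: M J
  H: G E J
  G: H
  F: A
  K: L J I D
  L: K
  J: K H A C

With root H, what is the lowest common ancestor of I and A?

Path I→root: I K J H; path A→root: A J H.
First common node: J.

J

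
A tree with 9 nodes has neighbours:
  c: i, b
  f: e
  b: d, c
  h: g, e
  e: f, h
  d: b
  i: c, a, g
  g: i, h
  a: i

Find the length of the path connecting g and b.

3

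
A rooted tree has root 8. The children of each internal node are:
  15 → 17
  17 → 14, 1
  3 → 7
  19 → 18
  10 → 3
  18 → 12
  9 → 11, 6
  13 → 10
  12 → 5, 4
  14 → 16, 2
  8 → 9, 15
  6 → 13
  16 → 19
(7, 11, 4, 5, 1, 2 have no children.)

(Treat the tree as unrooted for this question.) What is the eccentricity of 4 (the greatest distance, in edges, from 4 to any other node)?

14

A farthest node from 4 is 7.
The path 4 – 12 – 18 – 19 – 16 – 14 – 17 – 15 – 8 – 9 – 6 – 13 – 10 – 3 – 7 has 14 edges.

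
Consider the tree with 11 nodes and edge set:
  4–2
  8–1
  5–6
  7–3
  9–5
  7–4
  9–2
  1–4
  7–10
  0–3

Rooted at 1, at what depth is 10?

Climbing from 10 to the root: 10 → 7 → 4 → 1. That's 3 steps.

3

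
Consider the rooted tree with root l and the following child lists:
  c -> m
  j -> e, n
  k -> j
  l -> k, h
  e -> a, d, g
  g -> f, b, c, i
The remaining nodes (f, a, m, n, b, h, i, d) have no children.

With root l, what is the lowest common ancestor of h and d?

h's ancestor chain is h, l and d's is d, e, j, k, l; they first meet at l.

l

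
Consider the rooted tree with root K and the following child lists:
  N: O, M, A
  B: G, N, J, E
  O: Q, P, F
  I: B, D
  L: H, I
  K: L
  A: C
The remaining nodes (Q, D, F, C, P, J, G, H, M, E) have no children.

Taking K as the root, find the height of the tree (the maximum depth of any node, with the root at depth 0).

6

The longest root-to-leaf path is K – L – I – B – N – A – C (6 edges).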